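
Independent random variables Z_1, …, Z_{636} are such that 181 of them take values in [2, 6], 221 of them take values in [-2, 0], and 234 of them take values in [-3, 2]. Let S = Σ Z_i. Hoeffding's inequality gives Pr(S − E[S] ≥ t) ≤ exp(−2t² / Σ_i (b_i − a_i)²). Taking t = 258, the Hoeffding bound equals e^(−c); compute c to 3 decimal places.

13.824

Σ(b_i − a_i)² = 181·4² + 221·2² + 234·5² = 9630.
c = 2t² / 9630 = 2·258² / 9630 = 13.8243.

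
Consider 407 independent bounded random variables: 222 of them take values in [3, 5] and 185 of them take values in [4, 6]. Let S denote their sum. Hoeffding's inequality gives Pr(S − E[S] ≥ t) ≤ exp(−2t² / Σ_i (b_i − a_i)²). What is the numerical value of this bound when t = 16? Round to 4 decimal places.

0.7302

Σ(b_i − a_i)² = 222·2² + 185·2² = 1628.
Exponent = 2·16² / 1628 = 0.31450.
Bound = exp(−0.31450) = 0.73016.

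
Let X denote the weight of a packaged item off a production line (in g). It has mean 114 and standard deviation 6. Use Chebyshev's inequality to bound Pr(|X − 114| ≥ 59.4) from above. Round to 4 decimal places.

0.0102

Chebyshev: Pr(|X − μ| ≥ t) ≤ Var(X)/t².
Var(X) = σ² = 6² = 36.
Bound = 36 / 3528.36 = 0.0102.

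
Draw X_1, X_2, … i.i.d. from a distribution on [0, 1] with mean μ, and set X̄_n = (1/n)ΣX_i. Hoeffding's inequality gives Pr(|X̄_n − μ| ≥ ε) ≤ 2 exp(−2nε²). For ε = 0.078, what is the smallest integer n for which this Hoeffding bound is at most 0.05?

Require 2·exp(−2nε²) ≤ 0.05, i.e. 2nε² ≥ ln(2/0.05) = 3.688879.
So n ≥ 3.688879 / (2·0.078²) = 303.162.
The smallest integer n is 304.

304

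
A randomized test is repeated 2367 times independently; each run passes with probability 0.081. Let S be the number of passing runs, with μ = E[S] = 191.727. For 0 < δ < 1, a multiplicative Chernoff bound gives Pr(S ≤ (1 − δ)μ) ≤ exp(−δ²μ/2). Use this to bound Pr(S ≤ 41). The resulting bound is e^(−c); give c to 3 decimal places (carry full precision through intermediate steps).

Write 41 = (1 − δ)μ, so δ = 1 − 41/191.727 = 0.7861543…
Then the exponent is δ²μ/2 = (μ − 41)²/(2μ) = 59.247337.

59.247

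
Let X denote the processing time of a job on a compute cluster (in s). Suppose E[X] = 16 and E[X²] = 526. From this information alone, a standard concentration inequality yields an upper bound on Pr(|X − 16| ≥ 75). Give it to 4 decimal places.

0.0480

The first two moments determine the variance, so Chebyshev's inequality is the sharpest standard bound available.
Var(X) = E[X²] − (E[X])² = 526 − 256 = 270.
Chebyshev's inequality: Pr(|X − μ| ≥ t) ≤ Var(X)/t² = 270/5625 = 0.0480.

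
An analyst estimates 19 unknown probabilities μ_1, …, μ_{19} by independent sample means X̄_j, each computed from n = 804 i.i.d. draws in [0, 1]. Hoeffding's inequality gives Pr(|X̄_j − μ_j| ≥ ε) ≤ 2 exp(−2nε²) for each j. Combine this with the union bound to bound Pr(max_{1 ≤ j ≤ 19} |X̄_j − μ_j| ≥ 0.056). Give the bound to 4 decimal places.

Per-experiment Hoeffding bound: 2·exp(−2·804·0.056²) = 2·exp(−5.04269) = 0.012913.
Union bound over 19 events: 19·0.012913 = 0.24534.

0.2453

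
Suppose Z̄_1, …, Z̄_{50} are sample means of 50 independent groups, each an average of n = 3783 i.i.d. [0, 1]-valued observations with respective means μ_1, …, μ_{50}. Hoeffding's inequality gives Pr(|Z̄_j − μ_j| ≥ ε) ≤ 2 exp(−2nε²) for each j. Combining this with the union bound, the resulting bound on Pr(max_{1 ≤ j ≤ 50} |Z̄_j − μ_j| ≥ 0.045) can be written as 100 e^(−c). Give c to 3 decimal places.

Union bound over the 50 events: Pr(max_{1 ≤ j ≤ 50} |Z̄_j − μ_j| ≥ 0.045) ≤ 50·2·exp(−2nε²) = 100 exp(−2·3783·0.045²).
So c = 2·3783·0.045² = 15.3211.

15.321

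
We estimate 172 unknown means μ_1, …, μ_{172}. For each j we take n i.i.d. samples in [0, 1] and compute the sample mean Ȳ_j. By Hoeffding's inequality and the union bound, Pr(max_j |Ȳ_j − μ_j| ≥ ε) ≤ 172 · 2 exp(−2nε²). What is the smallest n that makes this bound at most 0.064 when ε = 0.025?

Need 2·172·exp(−2nε²) ≤ 0.064, i.e. exp(−2nε²) ≤ 0.064/344.
So 2nε² ≥ ln(344/0.064) = 8.589514.
Hence n ≥ 8.589514/(2·0.025²) = 6871.611.
The smallest integer n is 6872.

6872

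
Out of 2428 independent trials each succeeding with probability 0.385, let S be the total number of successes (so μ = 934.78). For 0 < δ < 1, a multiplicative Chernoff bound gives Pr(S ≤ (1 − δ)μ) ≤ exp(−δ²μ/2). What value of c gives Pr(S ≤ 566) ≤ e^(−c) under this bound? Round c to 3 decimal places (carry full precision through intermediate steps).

72.744

Write 566 = (1 − δ)μ, so δ = 1 − 566/934.78 = 0.3945099…
Then the exponent is δ²μ/2 = (μ − 566)²/(2μ) = 72.743687.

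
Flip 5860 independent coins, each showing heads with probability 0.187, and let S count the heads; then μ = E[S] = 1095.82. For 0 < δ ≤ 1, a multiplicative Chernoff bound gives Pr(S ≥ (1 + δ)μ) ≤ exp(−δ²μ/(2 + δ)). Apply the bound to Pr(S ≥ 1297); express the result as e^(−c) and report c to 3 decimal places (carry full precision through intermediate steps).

Write 1297 = (1 + δ)μ, so δ = 1297/1095.82 − 1 = 0.1835885…
Then the exponent is δ²μ/(2 + δ) = (1297 − μ)² / (μ·(2 + δ)) = 16.914516.

16.915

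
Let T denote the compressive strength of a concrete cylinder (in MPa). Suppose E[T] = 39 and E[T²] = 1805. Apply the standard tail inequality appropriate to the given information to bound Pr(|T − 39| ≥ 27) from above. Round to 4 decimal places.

The first two moments determine the variance, so Chebyshev's inequality is the sharpest standard bound available.
Var(T) = E[T²] − (E[T])² = 1805 − 1521 = 284.
Chebyshev's inequality: Pr(|T − μ| ≥ t) ≤ Var(T)/t² = 284/729 = 0.3896.

0.3896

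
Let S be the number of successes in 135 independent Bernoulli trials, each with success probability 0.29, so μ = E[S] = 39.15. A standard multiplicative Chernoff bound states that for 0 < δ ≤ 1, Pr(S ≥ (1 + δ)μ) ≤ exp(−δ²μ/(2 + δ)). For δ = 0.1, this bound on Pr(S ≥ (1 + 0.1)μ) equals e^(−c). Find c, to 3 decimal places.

c = δ²μ/(2 + δ) = 0.1²·39.15/(2 + 0.1) = 0.1864.

0.186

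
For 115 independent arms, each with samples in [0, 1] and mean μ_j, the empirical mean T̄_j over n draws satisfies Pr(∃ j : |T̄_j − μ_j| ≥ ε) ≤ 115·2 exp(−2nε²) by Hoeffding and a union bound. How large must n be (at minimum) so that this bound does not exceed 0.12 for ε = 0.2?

Need 2·115·exp(−2nε²) ≤ 0.12, i.e. exp(−2nε²) ≤ 0.12/230.
So 2nε² ≥ ln(230/0.12) = 7.558343.
Hence n ≥ 7.558343/(2·0.2²) = 94.479.
The smallest integer n is 95.

95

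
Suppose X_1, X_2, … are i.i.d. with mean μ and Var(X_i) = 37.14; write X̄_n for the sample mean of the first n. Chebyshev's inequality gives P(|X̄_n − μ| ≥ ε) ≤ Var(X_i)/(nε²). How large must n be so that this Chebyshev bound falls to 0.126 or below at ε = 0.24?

5118

Require 37.14/(n·0.24²) ≤ 0.126, i.e. n ≥ 37.14/(0.126·0.24²) = 5117.394.
The smallest integer n is 5118.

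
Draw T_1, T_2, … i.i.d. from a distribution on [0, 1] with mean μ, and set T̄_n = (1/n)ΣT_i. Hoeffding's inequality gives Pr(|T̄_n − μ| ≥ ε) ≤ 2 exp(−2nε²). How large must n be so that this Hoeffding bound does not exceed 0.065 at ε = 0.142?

Require 2·exp(−2nε²) ≤ 0.065, i.e. 2nε² ≥ ln(2/0.065) = 3.426515.
So n ≥ 3.426515 / (2·0.142²) = 84.966.
The smallest integer n is 85.

85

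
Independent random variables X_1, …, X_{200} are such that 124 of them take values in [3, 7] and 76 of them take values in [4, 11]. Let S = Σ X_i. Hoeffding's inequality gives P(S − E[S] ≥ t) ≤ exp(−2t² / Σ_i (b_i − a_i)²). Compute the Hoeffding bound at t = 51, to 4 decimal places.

0.4020

Σ(b_i − a_i)² = 124·4² + 76·7² = 5708.
Exponent = 2·51² / 5708 = 0.91135.
Bound = exp(−0.91135) = 0.40198.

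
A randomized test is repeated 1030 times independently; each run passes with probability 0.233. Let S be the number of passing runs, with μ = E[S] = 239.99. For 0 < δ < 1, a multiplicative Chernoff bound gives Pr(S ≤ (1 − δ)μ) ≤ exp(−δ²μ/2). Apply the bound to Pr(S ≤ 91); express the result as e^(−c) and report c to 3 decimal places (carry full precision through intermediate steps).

Write 91 = (1 − δ)μ, so δ = 1 − 91/239.99 = 0.6208175…
Then the exponent is δ²μ/2 = (μ − 91)²/(2μ) = 46.247802.

46.248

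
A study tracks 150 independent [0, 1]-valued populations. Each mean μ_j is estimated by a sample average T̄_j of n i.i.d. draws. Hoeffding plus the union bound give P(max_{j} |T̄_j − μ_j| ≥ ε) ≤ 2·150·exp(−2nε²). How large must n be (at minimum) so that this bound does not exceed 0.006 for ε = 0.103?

510

Need 2·150·exp(−2nε²) ≤ 0.006, i.e. exp(−2nε²) ≤ 0.006/300.
So 2nε² ≥ ln(300/0.006) = 10.819778.
Hence n ≥ 10.819778/(2·0.103²) = 509.934.
The smallest integer n is 510.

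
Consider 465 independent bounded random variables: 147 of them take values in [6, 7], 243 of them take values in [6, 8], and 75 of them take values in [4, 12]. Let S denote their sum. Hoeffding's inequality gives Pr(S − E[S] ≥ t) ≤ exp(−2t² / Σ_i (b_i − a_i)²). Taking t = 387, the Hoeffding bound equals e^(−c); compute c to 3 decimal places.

50.606

Σ(b_i − a_i)² = 147·1² + 243·2² + 75·8² = 5919.
c = 2t² / 5919 = 2·387² / 5919 = 50.6062.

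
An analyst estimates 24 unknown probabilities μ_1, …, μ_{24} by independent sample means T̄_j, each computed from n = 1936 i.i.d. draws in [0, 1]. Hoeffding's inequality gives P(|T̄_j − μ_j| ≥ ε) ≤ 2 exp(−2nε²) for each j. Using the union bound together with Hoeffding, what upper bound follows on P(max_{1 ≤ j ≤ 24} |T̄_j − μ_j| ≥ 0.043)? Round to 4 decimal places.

Per-experiment Hoeffding bound: 2·exp(−2·1936·0.043²) = 2·exp(−7.15933) = 0.0015552.
Union bound over 24 events: 24·0.0015552 = 0.03732.

0.0373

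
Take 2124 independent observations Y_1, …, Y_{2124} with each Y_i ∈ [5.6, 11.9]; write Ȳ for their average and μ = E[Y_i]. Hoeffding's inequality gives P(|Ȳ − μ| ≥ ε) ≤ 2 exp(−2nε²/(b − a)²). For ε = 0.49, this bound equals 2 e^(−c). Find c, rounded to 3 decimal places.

25.698

c = 2nε²/(b − a)² = 2·2124·0.49² / 6.3² = 25.6978.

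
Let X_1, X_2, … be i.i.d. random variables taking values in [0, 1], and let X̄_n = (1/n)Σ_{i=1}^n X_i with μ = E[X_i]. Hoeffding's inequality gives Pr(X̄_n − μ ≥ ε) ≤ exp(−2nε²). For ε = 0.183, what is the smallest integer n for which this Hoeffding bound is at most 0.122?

Require exp(−2nε²) ≤ 0.122, i.e. 2nε² ≥ ln(1/0.122) = 2.103734.
So n ≥ 2.103734 / (2·0.183²) = 31.409.
The smallest integer n is 32.

32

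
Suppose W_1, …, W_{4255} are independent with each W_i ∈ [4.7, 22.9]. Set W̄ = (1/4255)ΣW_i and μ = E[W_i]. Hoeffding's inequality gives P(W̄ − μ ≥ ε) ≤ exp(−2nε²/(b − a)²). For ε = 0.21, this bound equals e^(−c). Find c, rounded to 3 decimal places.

c = 2nε²/(b − a)² = 2·4255·0.21² / 18.2² = 1.1330.

1.133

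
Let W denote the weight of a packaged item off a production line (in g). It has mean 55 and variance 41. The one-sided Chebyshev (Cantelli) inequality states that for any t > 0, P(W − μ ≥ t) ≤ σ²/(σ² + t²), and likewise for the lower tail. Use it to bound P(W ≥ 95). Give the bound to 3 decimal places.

0.025

Here σ² = 41 and t = 40, so σ² + t² = 1641.
Cantelli's bound: 41/1641 = 0.0250.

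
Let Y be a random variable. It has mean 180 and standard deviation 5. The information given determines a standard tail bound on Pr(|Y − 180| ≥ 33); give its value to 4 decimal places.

Mean and variance are known, so Chebyshev's inequality applies.
Chebyshev: Pr(|Y − μ| ≥ t) ≤ Var(Y)/t².
Var(Y) = σ² = 5² = 25.
Bound = 25 / 1089 = 0.0230.

0.0230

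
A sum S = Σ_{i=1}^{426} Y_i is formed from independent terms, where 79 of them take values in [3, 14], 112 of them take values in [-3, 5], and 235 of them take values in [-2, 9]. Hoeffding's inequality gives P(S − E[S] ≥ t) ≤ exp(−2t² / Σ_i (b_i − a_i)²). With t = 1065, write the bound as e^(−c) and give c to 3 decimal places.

50.229

Σ(b_i − a_i)² = 79·11² + 112·8² + 235·11² = 45162.
c = 2t² / 45162 = 2·1065² / 45162 = 50.2292.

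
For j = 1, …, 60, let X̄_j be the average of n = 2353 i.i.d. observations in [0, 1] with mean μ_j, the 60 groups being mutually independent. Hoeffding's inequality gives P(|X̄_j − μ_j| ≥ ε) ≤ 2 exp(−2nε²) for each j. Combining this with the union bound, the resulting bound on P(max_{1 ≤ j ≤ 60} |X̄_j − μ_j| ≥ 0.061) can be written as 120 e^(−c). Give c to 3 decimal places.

17.511

Union bound over the 60 events: P(max_{1 ≤ j ≤ 60} |X̄_j − μ_j| ≥ 0.061) ≤ 60·2·exp(−2nε²) = 120 exp(−2·2353·0.061²).
So c = 2·2353·0.061² = 17.5110.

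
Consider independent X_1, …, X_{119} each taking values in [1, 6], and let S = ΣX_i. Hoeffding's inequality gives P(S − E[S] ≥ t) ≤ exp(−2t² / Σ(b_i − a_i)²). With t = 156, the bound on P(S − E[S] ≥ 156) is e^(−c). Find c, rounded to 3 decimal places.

Σ(b_i − a_i)² = 119·(5)² = 2975.
c = 2t²/2975 = 2·156²/2975 = 16.3603.

16.360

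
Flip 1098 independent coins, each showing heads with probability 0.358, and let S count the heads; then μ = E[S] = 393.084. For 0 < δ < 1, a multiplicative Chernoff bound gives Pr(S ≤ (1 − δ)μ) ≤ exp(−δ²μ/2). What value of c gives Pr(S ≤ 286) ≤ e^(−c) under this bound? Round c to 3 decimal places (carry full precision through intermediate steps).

Write 286 = (1 − δ)μ, so δ = 1 − 286/393.084 = 0.2724201…
Then the exponent is δ²μ/2 = (μ − 286)²/(2μ) = 14.585919.

14.586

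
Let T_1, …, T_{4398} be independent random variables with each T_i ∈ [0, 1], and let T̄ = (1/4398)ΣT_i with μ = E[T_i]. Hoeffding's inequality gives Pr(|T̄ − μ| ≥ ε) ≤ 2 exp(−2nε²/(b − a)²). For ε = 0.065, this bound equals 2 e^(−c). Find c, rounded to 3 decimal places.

c = 2nε²/(b − a)² = 2·4398·0.065² / 1² = 37.1631.

37.163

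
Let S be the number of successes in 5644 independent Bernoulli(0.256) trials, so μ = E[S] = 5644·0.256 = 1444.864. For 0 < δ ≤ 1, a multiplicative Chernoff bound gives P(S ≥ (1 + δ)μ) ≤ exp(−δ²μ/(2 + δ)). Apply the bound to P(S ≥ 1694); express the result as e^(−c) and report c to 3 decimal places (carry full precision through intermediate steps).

Write 1694 = (1 + δ)μ, so δ = 1694/1444.864 − 1 = 0.1724287…
Then the exponent is δ²μ/(2 + δ) = (1694 − μ)² / (μ·(2 + δ)) = 19.774271.

19.774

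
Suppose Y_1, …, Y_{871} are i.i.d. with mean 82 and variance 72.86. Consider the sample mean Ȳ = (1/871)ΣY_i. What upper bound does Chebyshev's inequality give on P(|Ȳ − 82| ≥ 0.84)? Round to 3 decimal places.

0.119

Var(Ȳ) = Var(Y_i)/n = 72.86/871 = 0.083651.
Chebyshev: P(|Ȳ − 82| ≥ 0.84) ≤ Var(Ȳ)/(0.84)² = 72.86/(871·0.84²) = 0.1186.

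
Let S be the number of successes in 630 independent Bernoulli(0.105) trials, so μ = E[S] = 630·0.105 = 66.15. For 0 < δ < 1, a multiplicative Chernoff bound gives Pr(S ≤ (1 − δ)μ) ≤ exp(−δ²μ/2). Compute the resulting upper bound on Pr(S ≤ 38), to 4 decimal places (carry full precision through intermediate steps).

0.0025

Write 38 = (1 − δ)μ, so δ = 1 − 38/66.15 = 0.425548…
Then the exponent is δ²μ/2 = (μ − 38)²/(2μ) = 5.989588.
Bound = exp(−5.989588) = 0.00250.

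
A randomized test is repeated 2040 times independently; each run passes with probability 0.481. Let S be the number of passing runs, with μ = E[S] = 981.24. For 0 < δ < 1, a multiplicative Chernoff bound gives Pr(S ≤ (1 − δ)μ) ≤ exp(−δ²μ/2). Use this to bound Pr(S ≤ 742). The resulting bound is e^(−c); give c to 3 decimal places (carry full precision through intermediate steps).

29.165

Write 742 = (1 − δ)μ, so δ = 1 − 742/981.24 = 0.2438139…
Then the exponent is δ²μ/2 = (μ − 742)²/(2μ) = 29.165025.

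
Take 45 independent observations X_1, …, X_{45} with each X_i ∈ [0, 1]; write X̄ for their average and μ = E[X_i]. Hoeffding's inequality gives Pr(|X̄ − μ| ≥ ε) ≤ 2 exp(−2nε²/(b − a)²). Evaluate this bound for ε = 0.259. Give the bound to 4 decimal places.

Exponent: 2nε²/(b − a)² = 2·45·0.259² / 1² = 6.03729.
Bound = 2·exp(−6.03729) = 0.00478.

0.0048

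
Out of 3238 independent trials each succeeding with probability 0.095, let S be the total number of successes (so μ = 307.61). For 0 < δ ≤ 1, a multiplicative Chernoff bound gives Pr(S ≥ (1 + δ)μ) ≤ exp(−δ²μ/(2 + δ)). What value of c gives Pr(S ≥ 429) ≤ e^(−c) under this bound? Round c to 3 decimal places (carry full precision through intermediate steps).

Write 429 = (1 + δ)μ, so δ = 429/307.61 − 1 = 0.3946231…
Then the exponent is δ²μ/(2 + δ) = (429 − μ)² / (μ·(2 + δ)) = 20.004524.

20.005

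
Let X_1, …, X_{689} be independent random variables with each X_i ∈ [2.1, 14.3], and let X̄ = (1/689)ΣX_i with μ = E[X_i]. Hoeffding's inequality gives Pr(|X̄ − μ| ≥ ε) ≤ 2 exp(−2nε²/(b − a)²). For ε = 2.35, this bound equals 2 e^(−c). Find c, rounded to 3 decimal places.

c = 2nε²/(b − a)² = 2·689·2.35² / 12.2² = 51.1288.

51.129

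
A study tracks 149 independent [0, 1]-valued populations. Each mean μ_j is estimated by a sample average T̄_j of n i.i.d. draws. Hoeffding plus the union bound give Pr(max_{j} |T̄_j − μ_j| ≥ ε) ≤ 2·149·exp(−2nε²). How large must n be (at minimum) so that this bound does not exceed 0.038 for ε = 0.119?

317

Need 2·149·exp(−2nε²) ≤ 0.038, i.e. exp(−2nε²) ≤ 0.038/298.
So 2nε² ≥ ln(298/0.038) = 8.967263.
Hence n ≥ 8.967263/(2·0.119²) = 316.618.
The smallest integer n is 317.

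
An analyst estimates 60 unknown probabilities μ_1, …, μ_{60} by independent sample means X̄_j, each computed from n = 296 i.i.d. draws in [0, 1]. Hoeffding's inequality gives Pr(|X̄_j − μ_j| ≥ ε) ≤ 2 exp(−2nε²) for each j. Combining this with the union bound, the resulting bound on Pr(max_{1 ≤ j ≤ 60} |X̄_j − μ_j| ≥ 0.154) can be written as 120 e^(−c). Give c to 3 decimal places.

Union bound over the 60 events: Pr(max_{1 ≤ j ≤ 60} |X̄_j − μ_j| ≥ 0.154) ≤ 60·2·exp(−2nε²) = 120 exp(−2·296·0.154²).
So c = 2·296·0.154² = 14.0399.

14.040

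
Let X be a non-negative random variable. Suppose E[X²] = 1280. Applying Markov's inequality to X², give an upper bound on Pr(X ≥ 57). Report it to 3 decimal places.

0.394

Since X ≥ 0, the event {X ≥ 57} is the same as {X² ≥ 3249}.
Markov's inequality applied to X² gives Pr(X² ≥ 3249) ≤ E[X²]/3249 = 1280/3249 = 0.3940.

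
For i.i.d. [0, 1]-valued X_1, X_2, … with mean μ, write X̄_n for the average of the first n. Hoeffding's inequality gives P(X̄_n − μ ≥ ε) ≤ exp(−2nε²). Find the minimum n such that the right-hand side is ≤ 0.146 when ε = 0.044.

Require exp(−2nε²) ≤ 0.146, i.e. 2nε² ≥ ln(1/0.146) = 1.924149.
So n ≥ 1.924149 / (2·0.044²) = 496.939.
The smallest integer n is 497.

497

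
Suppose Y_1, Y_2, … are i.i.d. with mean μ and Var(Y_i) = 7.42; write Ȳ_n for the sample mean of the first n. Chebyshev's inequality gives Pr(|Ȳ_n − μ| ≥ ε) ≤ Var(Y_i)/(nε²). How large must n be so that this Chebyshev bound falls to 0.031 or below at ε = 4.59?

12

Require 7.42/(n·4.59²) ≤ 0.031, i.e. n ≥ 7.42/(0.031·4.59²) = 11.361.
The smallest integer n is 12.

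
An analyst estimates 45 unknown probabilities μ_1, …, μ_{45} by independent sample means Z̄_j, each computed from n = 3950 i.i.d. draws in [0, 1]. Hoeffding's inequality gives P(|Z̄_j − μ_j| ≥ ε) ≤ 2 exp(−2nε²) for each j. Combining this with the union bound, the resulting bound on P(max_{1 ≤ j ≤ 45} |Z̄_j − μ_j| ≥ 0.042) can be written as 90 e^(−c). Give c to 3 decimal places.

Union bound over the 45 events: P(max_{1 ≤ j ≤ 45} |Z̄_j − μ_j| ≥ 0.042) ≤ 45·2·exp(−2nε²) = 90 exp(−2·3950·0.042²).
So c = 2·3950·0.042² = 13.9356.

13.936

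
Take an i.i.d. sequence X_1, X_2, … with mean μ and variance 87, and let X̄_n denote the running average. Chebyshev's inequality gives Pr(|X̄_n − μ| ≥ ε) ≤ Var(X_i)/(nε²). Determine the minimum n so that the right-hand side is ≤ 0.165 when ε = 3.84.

Require 87/(n·3.84²) ≤ 0.165, i.e. n ≥ 87/(0.165·3.84²) = 35.758.
The smallest integer n is 36.

36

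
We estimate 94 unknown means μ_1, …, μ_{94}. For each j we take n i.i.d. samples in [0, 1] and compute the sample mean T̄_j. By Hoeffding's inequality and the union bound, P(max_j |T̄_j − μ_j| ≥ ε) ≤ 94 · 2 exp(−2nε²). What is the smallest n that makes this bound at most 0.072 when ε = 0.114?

Need 2·94·exp(−2nε²) ≤ 0.072, i.e. exp(−2nε²) ≤ 0.072/188.
So 2nε² ≥ ln(188/0.072) = 7.867531.
Hence n ≥ 7.867531/(2·0.114²) = 302.690.
The smallest integer n is 303.

303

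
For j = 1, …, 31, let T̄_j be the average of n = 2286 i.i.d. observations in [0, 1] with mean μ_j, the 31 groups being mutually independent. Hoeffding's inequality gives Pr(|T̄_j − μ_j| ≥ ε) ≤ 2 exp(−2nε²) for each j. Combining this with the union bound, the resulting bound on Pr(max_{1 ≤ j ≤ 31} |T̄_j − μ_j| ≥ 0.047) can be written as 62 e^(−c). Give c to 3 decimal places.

Union bound over the 31 events: Pr(max_{1 ≤ j ≤ 31} |T̄_j − μ_j| ≥ 0.047) ≤ 31·2·exp(−2nε²) = 62 exp(−2·2286·0.047²).
So c = 2·2286·0.047² = 10.0995.

10.100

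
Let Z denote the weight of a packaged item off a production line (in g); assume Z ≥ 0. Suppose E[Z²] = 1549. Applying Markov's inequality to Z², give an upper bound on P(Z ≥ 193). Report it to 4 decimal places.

0.0416

Since Z ≥ 0, the event {Z ≥ 193} is the same as {Z² ≥ 37249}.
Markov's inequality applied to Z² gives P(Z² ≥ 37249) ≤ E[Z²]/37249 = 1549/37249 = 0.0416.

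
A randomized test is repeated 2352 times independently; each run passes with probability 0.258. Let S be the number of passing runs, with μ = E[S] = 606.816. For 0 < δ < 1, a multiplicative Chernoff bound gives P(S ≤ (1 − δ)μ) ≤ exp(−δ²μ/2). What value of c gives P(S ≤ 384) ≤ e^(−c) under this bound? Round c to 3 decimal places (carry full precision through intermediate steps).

Write 384 = (1 − δ)μ, so δ = 1 − 384/606.816 = 0.3671887…
Then the exponent is δ²μ/2 = (μ − 384)²/(2μ) = 40.907763.

40.908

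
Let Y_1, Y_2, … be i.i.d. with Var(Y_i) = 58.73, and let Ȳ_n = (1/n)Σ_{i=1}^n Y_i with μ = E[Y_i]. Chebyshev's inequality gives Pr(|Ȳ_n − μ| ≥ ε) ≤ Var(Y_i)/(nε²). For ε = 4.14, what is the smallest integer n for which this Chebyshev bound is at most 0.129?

27

Require 58.73/(n·4.14²) ≤ 0.129, i.e. n ≥ 58.73/(0.129·4.14²) = 26.563.
The smallest integer n is 27.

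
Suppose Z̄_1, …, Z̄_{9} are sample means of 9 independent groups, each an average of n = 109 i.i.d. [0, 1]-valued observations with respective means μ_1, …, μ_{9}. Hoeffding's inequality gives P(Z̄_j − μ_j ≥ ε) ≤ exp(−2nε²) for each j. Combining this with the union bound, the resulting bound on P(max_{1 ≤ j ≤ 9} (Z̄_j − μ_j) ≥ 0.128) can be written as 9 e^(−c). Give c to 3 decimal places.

Union bound over the 9 events: P(max_{1 ≤ j ≤ 9} (Z̄_j − μ_j) ≥ 0.128) ≤ 9·exp(−2nε²) = 9 exp(−2·109·0.128²).
So c = 2·109·0.128² = 3.5717.

3.572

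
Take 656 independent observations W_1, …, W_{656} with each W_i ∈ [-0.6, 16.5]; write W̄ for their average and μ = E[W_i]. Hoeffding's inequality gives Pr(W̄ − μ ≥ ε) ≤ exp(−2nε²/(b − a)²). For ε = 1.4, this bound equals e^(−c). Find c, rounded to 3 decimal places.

c = 2nε²/(b − a)² = 2·656·1.4² / 17.1² = 8.7942.

8.794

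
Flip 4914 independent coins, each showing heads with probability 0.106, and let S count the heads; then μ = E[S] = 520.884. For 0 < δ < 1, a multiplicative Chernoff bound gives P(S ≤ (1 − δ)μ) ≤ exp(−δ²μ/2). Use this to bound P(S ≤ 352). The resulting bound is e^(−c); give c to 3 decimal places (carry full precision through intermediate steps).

Write 352 = (1 − δ)μ, so δ = 1 − 352/520.884 = 0.3242257…
Then the exponent is δ²μ/2 = (μ − 352)²/(2μ) = 27.378270.

27.378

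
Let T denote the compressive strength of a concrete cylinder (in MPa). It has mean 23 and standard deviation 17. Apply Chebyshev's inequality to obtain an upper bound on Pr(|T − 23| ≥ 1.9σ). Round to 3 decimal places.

0.277

Chebyshev: Pr(|T − μ| ≥ t) ≤ Var(T)/t².
Var(T) = σ² = 17² = 289.
t = 1.9·17 = 32.3.
Bound = 289 / 1043.29 = 0.2770.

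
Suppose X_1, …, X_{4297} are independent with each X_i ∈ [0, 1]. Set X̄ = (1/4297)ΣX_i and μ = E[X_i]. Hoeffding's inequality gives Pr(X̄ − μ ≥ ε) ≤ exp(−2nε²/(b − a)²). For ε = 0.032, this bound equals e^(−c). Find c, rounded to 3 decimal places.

8.800

c = 2nε²/(b − a)² = 2·4297·0.032² / 1² = 8.8003.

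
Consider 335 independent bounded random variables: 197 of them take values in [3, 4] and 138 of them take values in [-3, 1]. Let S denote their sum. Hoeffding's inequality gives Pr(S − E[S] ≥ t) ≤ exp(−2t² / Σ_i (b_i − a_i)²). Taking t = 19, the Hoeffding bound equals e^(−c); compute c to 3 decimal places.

Σ(b_i − a_i)² = 197·1² + 138·4² = 2405.
c = 2t² / 2405 = 2·19² / 2405 = 0.3002.

0.300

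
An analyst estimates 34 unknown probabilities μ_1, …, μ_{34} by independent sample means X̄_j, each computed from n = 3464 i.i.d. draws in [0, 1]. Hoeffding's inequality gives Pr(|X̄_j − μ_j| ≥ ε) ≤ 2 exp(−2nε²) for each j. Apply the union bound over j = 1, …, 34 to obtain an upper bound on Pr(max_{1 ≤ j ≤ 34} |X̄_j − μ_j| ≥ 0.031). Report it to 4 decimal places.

0.0873

Per-experiment Hoeffding bound: 2·exp(−2·3464·0.031²) = 2·exp(−6.65781) = 0.0025679.
Union bound over 34 events: 34·0.0025679 = 0.08731.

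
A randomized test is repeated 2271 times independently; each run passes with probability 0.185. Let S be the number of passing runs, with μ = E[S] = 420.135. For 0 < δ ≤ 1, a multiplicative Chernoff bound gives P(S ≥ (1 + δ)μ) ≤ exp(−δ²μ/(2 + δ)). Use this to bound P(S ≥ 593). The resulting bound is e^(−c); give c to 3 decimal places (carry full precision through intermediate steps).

Write 593 = (1 + δ)μ, so δ = 593/420.135 − 1 = 0.4114511…
Then the exponent is δ²μ/(2 + δ) = (593 − μ)² / (μ·(2 + δ)) = 29.494893.

29.495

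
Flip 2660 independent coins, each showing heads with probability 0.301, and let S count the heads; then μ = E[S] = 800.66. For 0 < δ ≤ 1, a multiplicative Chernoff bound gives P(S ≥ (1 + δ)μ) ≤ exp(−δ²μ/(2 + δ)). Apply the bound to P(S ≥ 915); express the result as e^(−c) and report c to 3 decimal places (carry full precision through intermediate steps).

Write 915 = (1 + δ)μ, so δ = 915/800.66 − 1 = 0.1428072…
Then the exponent is δ²μ/(2 + δ) = (915 − μ)² / (μ·(2 + δ)) = 7.620179.

7.620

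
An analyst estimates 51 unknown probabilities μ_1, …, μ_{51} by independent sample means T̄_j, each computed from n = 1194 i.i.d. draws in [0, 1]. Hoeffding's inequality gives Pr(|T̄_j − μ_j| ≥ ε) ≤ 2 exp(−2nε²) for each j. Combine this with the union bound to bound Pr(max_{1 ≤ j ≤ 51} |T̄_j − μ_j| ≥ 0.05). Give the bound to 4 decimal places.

0.2605

Per-experiment Hoeffding bound: 2·exp(−2·1194·0.05²) = 2·exp(−5.97000) = 0.0051085.
Union bound over 51 events: 51·0.0051085 = 0.26053.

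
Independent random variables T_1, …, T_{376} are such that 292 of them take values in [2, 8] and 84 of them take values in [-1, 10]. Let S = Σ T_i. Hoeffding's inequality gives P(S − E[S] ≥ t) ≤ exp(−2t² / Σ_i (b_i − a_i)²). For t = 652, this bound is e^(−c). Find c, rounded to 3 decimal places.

Σ(b_i − a_i)² = 292·6² + 84·11² = 20676.
c = 2t² / 20676 = 2·652² / 20676 = 41.1205.

41.121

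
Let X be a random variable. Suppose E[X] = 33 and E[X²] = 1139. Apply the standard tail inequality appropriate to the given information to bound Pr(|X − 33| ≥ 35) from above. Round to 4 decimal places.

The first two moments determine the variance, so Chebyshev's inequality is the sharpest standard bound available.
Var(X) = E[X²] − (E[X])² = 1139 − 1089 = 50.
Chebyshev's inequality: Pr(|X − μ| ≥ t) ≤ Var(X)/t² = 50/1225 = 0.0408.

0.0408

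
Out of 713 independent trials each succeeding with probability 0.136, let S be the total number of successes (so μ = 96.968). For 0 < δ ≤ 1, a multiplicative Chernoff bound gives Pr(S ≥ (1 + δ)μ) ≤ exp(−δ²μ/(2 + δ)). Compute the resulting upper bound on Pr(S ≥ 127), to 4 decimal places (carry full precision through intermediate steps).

Write 127 = (1 + δ)μ, so δ = 127/96.968 − 1 = 0.3097104…
Then the exponent is δ²μ/(2 + δ) = (127 − μ)² / (μ·(2 + δ)) = 4.027008.
Bound = exp(−4.027008) = 0.01783.

0.0178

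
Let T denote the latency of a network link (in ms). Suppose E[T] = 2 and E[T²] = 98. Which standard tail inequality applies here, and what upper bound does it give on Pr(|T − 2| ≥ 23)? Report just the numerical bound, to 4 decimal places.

0.1777

The first two moments determine the variance, so Chebyshev's inequality is the sharpest standard bound available.
Var(T) = E[T²] − (E[T])² = 98 − 4 = 94.
Chebyshev's inequality: Pr(|T − μ| ≥ t) ≤ Var(T)/t² = 94/529 = 0.1777.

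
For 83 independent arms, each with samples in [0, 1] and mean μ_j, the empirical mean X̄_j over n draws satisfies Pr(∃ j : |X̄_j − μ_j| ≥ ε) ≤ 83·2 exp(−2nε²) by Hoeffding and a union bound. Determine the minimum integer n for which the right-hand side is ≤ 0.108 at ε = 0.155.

153

Need 2·83·exp(−2nε²) ≤ 0.108, i.e. exp(−2nε²) ≤ 0.108/166.
So 2nε² ≥ ln(166/0.108) = 7.337612.
Hence n ≥ 7.337612/(2·0.155²) = 152.708.
The smallest integer n is 153.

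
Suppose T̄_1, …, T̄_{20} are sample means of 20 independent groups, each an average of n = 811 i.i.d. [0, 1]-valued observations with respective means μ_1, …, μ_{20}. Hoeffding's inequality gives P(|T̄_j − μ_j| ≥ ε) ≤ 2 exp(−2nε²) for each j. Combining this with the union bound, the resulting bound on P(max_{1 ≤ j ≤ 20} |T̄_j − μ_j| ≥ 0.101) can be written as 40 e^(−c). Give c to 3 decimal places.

16.546

Union bound over the 20 events: P(max_{1 ≤ j ≤ 20} |T̄_j − μ_j| ≥ 0.101) ≤ 20·2·exp(−2nε²) = 40 exp(−2·811·0.101²).
So c = 2·811·0.101² = 16.5460.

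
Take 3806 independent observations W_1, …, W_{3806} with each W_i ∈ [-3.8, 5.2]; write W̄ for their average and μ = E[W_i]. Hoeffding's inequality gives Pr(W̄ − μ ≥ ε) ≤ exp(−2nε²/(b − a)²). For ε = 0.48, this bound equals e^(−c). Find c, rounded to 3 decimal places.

21.652

c = 2nε²/(b − a)² = 2·3806·0.48² / 9² = 21.6519.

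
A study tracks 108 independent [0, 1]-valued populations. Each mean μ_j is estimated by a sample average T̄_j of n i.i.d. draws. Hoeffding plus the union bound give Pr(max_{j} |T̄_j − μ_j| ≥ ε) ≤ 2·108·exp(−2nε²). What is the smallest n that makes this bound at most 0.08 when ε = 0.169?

Need 2·108·exp(−2nε²) ≤ 0.08, i.e. exp(−2nε²) ≤ 0.08/216.
So 2nε² ≥ ln(216/0.08) = 7.901007.
Hence n ≥ 7.901007/(2·0.169²) = 138.318.
The smallest integer n is 139.

139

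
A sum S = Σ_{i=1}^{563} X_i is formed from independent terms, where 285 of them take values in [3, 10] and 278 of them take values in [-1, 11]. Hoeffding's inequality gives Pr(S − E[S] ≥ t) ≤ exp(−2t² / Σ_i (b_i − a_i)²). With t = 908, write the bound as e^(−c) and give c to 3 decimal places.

Σ(b_i − a_i)² = 285·7² + 278·12² = 53997.
c = 2t² / 53997 = 2·908² / 53997 = 30.5374.

30.537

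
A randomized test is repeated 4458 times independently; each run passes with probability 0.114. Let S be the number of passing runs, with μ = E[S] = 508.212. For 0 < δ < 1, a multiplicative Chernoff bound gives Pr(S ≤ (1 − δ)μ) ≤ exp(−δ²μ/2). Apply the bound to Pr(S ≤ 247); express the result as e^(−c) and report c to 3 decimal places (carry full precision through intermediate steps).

67.129

Write 247 = (1 − δ)μ, so δ = 1 − 247/508.212 = 0.5139824…
Then the exponent is δ²μ/2 = (μ − 247)²/(2μ) = 67.129179.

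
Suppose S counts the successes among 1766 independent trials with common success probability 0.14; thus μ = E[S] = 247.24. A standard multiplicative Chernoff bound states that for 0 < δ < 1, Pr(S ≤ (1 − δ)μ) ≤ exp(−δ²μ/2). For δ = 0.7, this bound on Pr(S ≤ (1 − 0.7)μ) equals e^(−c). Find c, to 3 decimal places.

60.574

c = δ²μ/2 = 0.7²·247.24/2 = 60.5738.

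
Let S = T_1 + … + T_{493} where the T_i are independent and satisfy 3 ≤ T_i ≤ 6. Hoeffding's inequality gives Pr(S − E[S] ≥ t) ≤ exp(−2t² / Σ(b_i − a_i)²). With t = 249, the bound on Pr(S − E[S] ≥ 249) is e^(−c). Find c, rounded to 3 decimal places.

27.947

Σ(b_i − a_i)² = 493·(3)² = 4437.
c = 2t²/4437 = 2·249²/4437 = 27.9473.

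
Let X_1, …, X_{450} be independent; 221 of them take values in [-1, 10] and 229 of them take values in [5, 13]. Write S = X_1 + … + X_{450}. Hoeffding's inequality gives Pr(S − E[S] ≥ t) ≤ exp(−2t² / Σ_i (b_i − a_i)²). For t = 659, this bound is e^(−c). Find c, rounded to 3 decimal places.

Σ(b_i − a_i)² = 221·11² + 229·8² = 41397.
c = 2t² / 41397 = 2·659² / 41397 = 20.9813.

20.981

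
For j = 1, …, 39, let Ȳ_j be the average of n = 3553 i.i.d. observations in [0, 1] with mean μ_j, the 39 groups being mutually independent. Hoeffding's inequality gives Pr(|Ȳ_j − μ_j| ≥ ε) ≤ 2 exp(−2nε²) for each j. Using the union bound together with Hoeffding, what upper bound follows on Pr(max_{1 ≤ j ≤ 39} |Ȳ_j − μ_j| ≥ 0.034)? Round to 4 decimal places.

0.0211

Per-experiment Hoeffding bound: 2·exp(−2·3553·0.034²) = 2·exp(−8.21454) = 0.00054138.
Union bound over 39 events: 39·0.00054138 = 0.02111.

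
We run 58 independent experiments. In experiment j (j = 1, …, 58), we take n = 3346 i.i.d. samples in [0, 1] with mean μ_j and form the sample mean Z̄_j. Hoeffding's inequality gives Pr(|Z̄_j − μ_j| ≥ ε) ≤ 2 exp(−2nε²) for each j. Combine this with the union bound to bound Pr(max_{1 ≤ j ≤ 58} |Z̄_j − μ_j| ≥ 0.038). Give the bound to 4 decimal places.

Per-experiment Hoeffding bound: 2·exp(−2·3346·0.038²) = 2·exp(−9.66325) = 0.00012716.
Union bound over 58 events: 58·0.00012716 = 0.00738.

0.0074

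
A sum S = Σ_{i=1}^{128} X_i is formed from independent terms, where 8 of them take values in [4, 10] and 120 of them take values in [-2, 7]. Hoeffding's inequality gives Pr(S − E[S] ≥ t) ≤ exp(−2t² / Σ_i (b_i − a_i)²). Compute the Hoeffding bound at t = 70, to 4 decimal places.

0.3756

Σ(b_i − a_i)² = 8·6² + 120·9² = 10008.
Exponent = 2·70² / 10008 = 0.97922.
Bound = exp(−0.97922) = 0.37561.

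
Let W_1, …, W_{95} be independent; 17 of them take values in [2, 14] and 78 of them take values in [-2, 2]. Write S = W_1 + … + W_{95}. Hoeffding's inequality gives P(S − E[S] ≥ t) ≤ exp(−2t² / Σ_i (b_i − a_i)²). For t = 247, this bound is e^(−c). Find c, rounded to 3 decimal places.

33.014

Σ(b_i − a_i)² = 17·12² + 78·4² = 3696.
c = 2t² / 3696 = 2·247² / 3696 = 33.0135.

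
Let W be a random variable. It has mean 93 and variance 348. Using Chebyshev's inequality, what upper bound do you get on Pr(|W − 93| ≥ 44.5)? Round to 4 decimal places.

0.1757

Chebyshev: Pr(|W − μ| ≥ t) ≤ Var(W)/t².
Bound = 348 / 1980.25 = 0.1757.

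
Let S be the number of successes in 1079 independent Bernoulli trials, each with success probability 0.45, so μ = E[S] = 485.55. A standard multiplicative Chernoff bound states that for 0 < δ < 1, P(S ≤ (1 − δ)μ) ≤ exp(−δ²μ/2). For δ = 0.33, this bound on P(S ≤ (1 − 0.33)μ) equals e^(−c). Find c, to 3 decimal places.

c = δ²μ/2 = 0.33²·485.55/2 = 26.4382.

26.438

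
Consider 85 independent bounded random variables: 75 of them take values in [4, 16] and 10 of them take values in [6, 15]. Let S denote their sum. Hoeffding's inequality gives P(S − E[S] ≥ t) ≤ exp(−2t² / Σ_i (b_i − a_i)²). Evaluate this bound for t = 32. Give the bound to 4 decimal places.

Σ(b_i − a_i)² = 75·12² + 10·9² = 11610.
Exponent = 2·32² / 11610 = 0.17640.
Bound = exp(−0.17640) = 0.83828.

0.8383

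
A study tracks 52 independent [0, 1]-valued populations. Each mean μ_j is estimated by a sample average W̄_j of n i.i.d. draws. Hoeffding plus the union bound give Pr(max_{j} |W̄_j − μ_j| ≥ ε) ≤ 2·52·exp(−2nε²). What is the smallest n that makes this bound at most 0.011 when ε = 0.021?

10379

Need 2·52·exp(−2nε²) ≤ 0.011, i.e. exp(−2nε²) ≤ 0.011/104.
So 2nε² ≥ ln(104/0.011) = 9.154251.
Hence n ≥ 9.154251/(2·0.021²) = 10378.969.
The smallest integer n is 10379.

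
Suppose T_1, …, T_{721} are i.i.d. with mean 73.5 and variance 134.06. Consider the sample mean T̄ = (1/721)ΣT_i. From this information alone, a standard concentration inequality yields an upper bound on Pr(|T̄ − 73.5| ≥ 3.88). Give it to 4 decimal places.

0.0124

With mean and variance of each term known, Chebyshev's inequality bounds the deviation of the sum (or sample mean).
Var(T̄) = Var(T_i)/n = 134.06/721 = 0.18594.
Chebyshev: Pr(|T̄ − 73.5| ≥ 3.88) ≤ Var(T̄)/(3.88)² = 134.06/(721·3.88²) = 0.0124.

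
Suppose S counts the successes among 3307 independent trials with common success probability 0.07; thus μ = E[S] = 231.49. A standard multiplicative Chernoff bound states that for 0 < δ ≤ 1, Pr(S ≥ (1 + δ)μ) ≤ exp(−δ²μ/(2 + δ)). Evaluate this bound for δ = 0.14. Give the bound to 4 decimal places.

0.1200

Exponent = δ²μ/(2 + δ) = 0.14²·231.49/2.14 = 2.1202.
Bound = exp(−2.1202) = 0.12001.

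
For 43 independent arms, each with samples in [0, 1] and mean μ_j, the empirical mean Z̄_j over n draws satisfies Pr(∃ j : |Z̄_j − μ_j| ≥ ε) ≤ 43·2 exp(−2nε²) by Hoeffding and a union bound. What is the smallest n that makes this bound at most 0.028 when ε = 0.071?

797

Need 2·43·exp(−2nε²) ≤ 0.028, i.e. exp(−2nε²) ≤ 0.028/86.
So 2nε² ≥ ln(86/0.028) = 8.029898.
Hence n ≥ 8.029898/(2·0.071²) = 796.459.
The smallest integer n is 797.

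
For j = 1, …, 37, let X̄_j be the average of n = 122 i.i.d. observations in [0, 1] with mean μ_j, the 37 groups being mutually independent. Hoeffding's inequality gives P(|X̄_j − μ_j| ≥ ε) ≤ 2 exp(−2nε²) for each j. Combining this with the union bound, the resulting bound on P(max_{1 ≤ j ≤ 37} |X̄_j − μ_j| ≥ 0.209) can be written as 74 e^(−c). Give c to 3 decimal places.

10.658

Union bound over the 37 events: P(max_{1 ≤ j ≤ 37} |X̄_j − μ_j| ≥ 0.209) ≤ 37·2·exp(−2nε²) = 74 exp(−2·122·0.209²).
So c = 2·122·0.209² = 10.6582.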